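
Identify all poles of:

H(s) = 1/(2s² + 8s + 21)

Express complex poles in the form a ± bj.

Discriminant = 8² - 4×2×21 = 64 - 168 = -104 < 0, so the poles are a complex conjugate pair s = (-8 ± j√104)/(2×2). Real part = -8/(2×2) = -8/4 = -2; imaginary part = ±√104/(2×2) ≈ 2.5495. Poles: s = -2 ± 2.5495j.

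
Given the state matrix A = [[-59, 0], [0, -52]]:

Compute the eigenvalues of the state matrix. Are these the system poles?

For diagonal matrix, eigenvalues are diagonal entries: λ₁ = -59, λ₂ = -52. Eigenvalues of A = system poles.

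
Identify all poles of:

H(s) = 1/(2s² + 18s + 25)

Discriminant = 18² - 4×2×25 = 324 - 200 = 124 > 0, so two distinct real poles. Using quadratic formula: s = (-18 ± √124)/(2×2) = (-18 ± √124)/4, with √124 ≈ 11.1355. s₁ ≈ -1.7161, s₂ ≈ -7.2839. Poles: s₁ = -1.7161, s₂ = -7.2839.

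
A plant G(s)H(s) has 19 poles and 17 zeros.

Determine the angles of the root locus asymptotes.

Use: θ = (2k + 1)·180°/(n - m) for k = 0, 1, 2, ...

n - m = 19 - 17 = 2. Angles: θk = (2k + 1)·180°/2 = 90°, 270°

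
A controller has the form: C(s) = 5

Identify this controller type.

This is a Proportional (P) controller.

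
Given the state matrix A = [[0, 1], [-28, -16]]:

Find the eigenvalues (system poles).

det(A - λI) = λ² - (-16)λ + 28 = (λ - (-2))(λ - (-14)). Eigenvalues: -2, -14.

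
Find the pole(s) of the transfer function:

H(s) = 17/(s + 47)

Pole is where denominator = 0: s + 47 = 0, so s = -47.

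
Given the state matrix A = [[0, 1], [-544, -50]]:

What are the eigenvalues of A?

det(A - λI) = λ² - (-50)λ + 544 = (λ - (-34))(λ - (-16)). Eigenvalues: -34, -16.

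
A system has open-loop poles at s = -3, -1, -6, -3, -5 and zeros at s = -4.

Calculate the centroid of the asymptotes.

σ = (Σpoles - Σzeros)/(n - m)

σ = (Σpoles - Σzeros)/(n - m) = (-18 - (-4))/(5 - 1) = -14/4 = -3.5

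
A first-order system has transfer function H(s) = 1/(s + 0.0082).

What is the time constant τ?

For H(s) = 1/(s + 1/τ), the pole is at -1/τ = -0.0082, so τ = 1/0.0082 = 122 s.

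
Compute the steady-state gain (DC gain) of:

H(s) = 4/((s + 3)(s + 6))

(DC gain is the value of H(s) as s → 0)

DC gain = H(0) = 4/(3 × 6) = 4/18 = 0.2222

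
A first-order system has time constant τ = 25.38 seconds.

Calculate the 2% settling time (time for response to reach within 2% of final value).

For first-order system, 2% settling time ≈ 4τ = 4 × 25.38 = 101.52 s.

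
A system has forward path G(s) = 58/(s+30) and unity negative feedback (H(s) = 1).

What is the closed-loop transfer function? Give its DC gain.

T(s) = G/(1+GH) = [58/(s+30)] / [1 + 58/(s+30)] = 58/(s+30+58) = 58/(s+88). DC gain = 58/88 = 0.6591.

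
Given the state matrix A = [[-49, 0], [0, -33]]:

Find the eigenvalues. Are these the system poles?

For diagonal matrix, eigenvalues are diagonal entries: λ₁ = -49, λ₂ = -33. Eigenvalues of A = system poles.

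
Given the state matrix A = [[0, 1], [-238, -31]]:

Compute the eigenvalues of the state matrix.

det(A - λI) = λ² - (-31)λ + 238 = (λ - (-14))(λ - (-17)). Eigenvalues: -14, -17.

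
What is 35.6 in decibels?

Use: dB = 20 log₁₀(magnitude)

dB = 20 log₁₀(35.6) = 31.0 dB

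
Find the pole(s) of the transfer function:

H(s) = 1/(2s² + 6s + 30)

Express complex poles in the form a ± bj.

Discriminant = 6² - 4×2×30 = 36 - 240 = -204 < 0, so the poles are a complex conjugate pair s = (-6 ± j√204)/(2×2). Real part = -6/(2×2) = -6/4 = -1.5; imaginary part = ±√204/(2×2) ≈ 3.5707. Poles: s = -1.5 ± 3.5707j.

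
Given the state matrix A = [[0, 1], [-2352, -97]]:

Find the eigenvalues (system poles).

det(A - λI) = λ² - (-97)λ + 2352 = (λ - (-48))(λ - (-49)). Eigenvalues: -48, -49.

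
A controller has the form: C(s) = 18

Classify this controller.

This is a Proportional (P) controller.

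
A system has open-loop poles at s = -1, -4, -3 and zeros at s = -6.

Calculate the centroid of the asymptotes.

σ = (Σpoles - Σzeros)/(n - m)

σ = (Σpoles - Σzeros)/(n - m) = (-8 - (-6))/(3 - 1) = -2/2 = -1.0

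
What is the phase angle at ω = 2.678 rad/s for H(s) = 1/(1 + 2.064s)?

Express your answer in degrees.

Phase = -arctan(ωτ) = -arctan(2.678 × 2.064) = -79.7°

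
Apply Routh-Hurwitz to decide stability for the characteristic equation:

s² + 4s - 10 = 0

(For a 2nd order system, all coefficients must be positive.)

Coefficients: 1, 4, -10. c=-10 not positive, so system is unstable.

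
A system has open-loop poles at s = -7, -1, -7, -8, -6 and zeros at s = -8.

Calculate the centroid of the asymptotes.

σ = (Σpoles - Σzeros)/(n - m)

σ = (Σpoles - Σzeros)/(n - m) = (-29 - (-8))/(5 - 1) = -21/4 = -5.25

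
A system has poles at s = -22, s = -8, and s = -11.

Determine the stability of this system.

All poles are in the left half-plane. System is stable.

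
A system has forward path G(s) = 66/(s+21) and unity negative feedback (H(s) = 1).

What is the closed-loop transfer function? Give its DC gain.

T(s) = G/(1+GH) = [66/(s+21)] / [1 + 66/(s+21)] = 66/(s+21+66) = 66/(s+87). DC gain = 66/87 = 0.7586.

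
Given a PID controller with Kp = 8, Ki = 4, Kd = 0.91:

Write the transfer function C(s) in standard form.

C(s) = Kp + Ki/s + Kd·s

Substituting values: C(s) = 8 + 4/s + 0.91s = (0.91s² + 8s + 4)/s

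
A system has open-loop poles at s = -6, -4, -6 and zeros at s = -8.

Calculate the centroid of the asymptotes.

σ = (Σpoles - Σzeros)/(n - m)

σ = (Σpoles - Σzeros)/(n - m) = (-16 - (-8))/(3 - 1) = -8/2 = -4.0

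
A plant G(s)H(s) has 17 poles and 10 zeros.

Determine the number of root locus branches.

Root locus has n branches where n = number of poles = 17.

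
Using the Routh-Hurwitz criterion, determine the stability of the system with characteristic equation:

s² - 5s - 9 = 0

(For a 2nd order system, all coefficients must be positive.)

Coefficients: 1, -5, -9. b=-5, c=-9 not positive, so system is unstable.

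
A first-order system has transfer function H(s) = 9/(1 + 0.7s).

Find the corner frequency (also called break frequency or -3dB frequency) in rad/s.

Corner frequency = 1/τ = 1/0.7 = 1.429 rad/s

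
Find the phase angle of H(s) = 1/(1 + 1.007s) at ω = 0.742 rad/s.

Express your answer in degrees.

Phase = -arctan(ωτ) = -arctan(0.742 × 1.007) = -36.8°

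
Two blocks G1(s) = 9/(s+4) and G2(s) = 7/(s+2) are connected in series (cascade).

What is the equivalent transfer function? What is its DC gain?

Series: multiply transfer functions. G_eq = 9/(s+4) × 7/(s+2) = 63/((s+4)(s+2)). DC gain = 63/(4×2) = 7.875.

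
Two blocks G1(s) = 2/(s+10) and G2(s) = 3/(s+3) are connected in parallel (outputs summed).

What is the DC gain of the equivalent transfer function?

Parallel: G_eq = G1 + G2. DC gain = G1(0) + G2(0) = 2/10 + 3/3 = 0.2 + 1 = 1.2.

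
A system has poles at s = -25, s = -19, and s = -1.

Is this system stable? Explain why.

All poles are in the left half-plane. System is stable.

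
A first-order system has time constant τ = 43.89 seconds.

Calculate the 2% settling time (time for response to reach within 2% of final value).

For first-order system, 2% settling time ≈ 4τ = 4 × 43.89 = 175.56 s.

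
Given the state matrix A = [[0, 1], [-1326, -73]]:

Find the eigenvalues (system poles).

det(A - λI) = λ² - (-73)λ + 1326 = (λ - (-39))(λ - (-34)). Eigenvalues: -39, -34.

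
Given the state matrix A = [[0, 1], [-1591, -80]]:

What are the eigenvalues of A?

det(A - λI) = λ² - (-80)λ + 1591 = (λ - (-43))(λ - (-37)). Eigenvalues: -43, -37.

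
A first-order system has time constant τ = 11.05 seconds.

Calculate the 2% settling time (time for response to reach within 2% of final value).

For first-order system, 2% settling time ≈ 4τ = 4 × 11.05 = 44.2 s.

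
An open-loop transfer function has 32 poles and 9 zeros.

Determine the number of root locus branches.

Root locus has n branches where n = number of poles = 32.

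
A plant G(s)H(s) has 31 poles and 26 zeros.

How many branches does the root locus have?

Root locus has n branches where n = number of poles = 31.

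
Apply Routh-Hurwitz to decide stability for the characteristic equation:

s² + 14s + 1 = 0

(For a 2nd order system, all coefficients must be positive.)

Coefficients: 1, 14, 1. All positive, so system is stable.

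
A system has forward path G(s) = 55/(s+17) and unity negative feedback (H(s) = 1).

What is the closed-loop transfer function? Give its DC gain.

T(s) = G/(1+GH) = [55/(s+17)] / [1 + 55/(s+17)] = 55/(s+17+55) = 55/(s+72). DC gain = 55/72 = 0.7639.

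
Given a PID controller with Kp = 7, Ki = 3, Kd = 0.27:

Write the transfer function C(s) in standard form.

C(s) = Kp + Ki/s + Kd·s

Substituting values: C(s) = 7 + 3/s + 0.27s = (0.27s² + 7s + 3)/s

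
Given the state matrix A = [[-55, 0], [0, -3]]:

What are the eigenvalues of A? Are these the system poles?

For diagonal matrix, eigenvalues are diagonal entries: λ₁ = -55, λ₂ = -3. Eigenvalues of A = system poles.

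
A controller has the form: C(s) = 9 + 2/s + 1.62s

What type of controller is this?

This is a Proportional-Integral-Derivative (PID) controller.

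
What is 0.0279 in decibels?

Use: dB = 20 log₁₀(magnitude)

dB = 20 log₁₀(0.0279) = -31.1 dB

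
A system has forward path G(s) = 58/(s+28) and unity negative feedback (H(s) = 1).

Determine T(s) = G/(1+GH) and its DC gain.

T(s) = G/(1+GH) = [58/(s+28)] / [1 + 58/(s+28)] = 58/(s+28+58) = 58/(s+86). DC gain = 58/86 = 0.6744.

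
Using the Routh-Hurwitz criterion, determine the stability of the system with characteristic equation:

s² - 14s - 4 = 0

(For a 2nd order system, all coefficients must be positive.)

Coefficients: 1, -14, -4. b=-14, c=-4 not positive, so system is unstable.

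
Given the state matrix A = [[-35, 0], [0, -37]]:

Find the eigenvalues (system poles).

For diagonal matrix, eigenvalues are diagonal entries: λ₁ = -35, λ₂ = -37.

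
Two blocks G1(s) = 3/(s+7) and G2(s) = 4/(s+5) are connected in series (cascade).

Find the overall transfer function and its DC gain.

Series: multiply transfer functions. G_eq = 3/(s+7) × 4/(s+5) = 12/((s+7)(s+5)). DC gain = 12/(7×5) = 0.3429.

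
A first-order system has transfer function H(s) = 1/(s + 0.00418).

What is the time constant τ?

For H(s) = 1/(s + 1/τ), the pole is at -1/τ = -0.00418, so τ = 1/0.00418 = 239.2 s.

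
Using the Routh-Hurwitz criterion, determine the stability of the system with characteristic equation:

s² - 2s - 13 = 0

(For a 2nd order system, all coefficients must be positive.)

Coefficients: 1, -2, -13. b=-2, c=-13 not positive, so system is unstable.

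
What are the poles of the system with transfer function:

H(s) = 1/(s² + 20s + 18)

Discriminant = 20² - 4×1×18 = 400 - 72 = 328 > 0, so two distinct real poles. Using quadratic formula: s = (-20 ± √328)/(2×1) = (-20 ± √328)/2, with √328 ≈ 18.1108. s₁ ≈ -0.9446, s₂ ≈ -19.0554. Poles: s₁ = -0.9446, s₂ = -19.0554.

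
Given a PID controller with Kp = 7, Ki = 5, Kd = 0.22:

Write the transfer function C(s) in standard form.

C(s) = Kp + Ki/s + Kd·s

Substituting values: C(s) = 7 + 5/s + 0.22s = (0.22s² + 7s + 5)/s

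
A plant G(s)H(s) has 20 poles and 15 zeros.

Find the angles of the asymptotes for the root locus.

n - m = 20 - 15 = 5. Angles: θk = (2k + 1)·180°/5 = 36°, 108°, 180°, 252°, 324°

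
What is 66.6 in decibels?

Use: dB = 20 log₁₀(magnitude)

dB = 20 log₁₀(66.6) = 36.5 dB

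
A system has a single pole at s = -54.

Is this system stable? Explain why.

Pole at s = -54 is in the left half-plane. Stable.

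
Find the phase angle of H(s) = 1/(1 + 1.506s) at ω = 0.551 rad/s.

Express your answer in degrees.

Phase = -arctan(ωτ) = -arctan(0.551 × 1.506) = -39.7°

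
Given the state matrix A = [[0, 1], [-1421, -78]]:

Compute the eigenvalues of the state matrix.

det(A - λI) = λ² - (-78)λ + 1421 = (λ - (-49))(λ - (-29)). Eigenvalues: -49, -29.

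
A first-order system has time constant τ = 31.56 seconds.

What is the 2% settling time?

For first-order system, 2% settling time ≈ 4τ = 4 × 31.56 = 126.24 s.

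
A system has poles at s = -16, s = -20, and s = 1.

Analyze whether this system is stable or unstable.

Pole(s) at s = 1 are not in the left half-plane. System is unstable.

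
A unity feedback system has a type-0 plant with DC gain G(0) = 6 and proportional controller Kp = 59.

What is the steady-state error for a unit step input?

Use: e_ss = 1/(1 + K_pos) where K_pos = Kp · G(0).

K_pos = Kp · G(0) = 59 × 6 = 354. e_ss = 1/(1 + 354) = 0.0028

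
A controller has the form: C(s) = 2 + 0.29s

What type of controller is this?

This is a Proportional-Derivative (PD) controller.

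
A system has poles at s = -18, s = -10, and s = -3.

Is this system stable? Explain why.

All poles are in the left half-plane. System is stable.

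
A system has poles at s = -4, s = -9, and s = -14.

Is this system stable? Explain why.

All poles are in the left half-plane. System is stable.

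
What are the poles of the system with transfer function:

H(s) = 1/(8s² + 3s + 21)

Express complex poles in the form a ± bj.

Discriminant = 3² - 4×8×21 = 9 - 672 = -663 < 0, so the poles are a complex conjugate pair s = (-3 ± j√663)/(2×8). Real part = -3/(2×8) = -3/16 = -0.1875; imaginary part = ±√663/(2×8) ≈ 1.6093. Poles: s = -0.1875 ± 1.6093j.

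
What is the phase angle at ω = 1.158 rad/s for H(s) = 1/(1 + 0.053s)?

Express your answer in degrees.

Phase = -arctan(ωτ) = -arctan(1.158 × 0.053) = -3.5°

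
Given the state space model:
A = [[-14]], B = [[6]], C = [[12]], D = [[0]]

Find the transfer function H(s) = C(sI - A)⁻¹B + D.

(sI - A)⁻¹ = 1/(s + 14). H(s) = 12 × 6/(s + 14) + 0 = 72/(s + 14).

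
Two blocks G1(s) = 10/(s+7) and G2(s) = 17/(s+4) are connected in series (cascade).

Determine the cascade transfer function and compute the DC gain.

Series: multiply transfer functions. G_eq = 10/(s+7) × 17/(s+4) = 170/((s+7)(s+4)). DC gain = 170/(7×4) = 6.0714.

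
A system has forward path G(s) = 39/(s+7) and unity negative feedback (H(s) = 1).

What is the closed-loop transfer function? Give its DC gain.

T(s) = G/(1+GH) = [39/(s+7)] / [1 + 39/(s+7)] = 39/(s+7+39) = 39/(s+46). DC gain = 39/46 = 0.8478.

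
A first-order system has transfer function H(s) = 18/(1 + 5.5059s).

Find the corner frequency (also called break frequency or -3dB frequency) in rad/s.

Corner frequency = 1/τ = 1/5.5059 = 0.182 rad/s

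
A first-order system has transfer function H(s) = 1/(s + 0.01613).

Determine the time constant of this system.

For H(s) = 1/(s + 1/τ), the pole is at -1/τ = -0.01613, so τ = 1/0.01613 = 62 s.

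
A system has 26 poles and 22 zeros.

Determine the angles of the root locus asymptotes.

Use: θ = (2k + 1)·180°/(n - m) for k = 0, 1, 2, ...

n - m = 26 - 22 = 4. Angles: θk = (2k + 1)·180°/4 = 45°, 135°, 225°, 315°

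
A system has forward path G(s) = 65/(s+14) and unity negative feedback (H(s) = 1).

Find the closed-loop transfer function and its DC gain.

T(s) = G/(1+GH) = [65/(s+14)] / [1 + 65/(s+14)] = 65/(s+14+65) = 65/(s+79). DC gain = 65/79 = 0.8228.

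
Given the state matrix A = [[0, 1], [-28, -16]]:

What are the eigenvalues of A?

det(A - λI) = λ² - (-16)λ + 28 = (λ - (-14))(λ - (-2)). Eigenvalues: -14, -2.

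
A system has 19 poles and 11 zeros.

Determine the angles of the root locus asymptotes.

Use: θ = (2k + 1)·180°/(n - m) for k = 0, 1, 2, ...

n - m = 19 - 11 = 8. Angles: θk = (2k + 1)·180°/8 = 22.5°, 67.5°, 112.5°, 157.5°, 202.5°, 247.5°, 292.5°, 337.5°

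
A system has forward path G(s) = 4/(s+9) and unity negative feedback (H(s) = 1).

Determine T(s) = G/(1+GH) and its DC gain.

T(s) = G/(1+GH) = [4/(s+9)] / [1 + 4/(s+9)] = 4/(s+9+4) = 4/(s+13). DC gain = 4/13 = 0.3077.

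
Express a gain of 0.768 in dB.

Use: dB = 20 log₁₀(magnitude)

dB = 20 log₁₀(0.768) = -2.3 dB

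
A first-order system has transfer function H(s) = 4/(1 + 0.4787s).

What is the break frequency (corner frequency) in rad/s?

Corner frequency = 1/τ = 1/0.4787 = 2.089 rad/s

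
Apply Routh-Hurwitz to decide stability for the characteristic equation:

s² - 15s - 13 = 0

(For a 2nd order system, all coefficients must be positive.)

Coefficients: 1, -15, -13. b=-15, c=-13 not positive, so system is unstable.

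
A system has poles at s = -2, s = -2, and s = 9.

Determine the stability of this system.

Pole(s) at s = 9 are not in the left half-plane. System is unstable.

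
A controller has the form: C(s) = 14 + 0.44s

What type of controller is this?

This is a Proportional-Derivative (PD) controller.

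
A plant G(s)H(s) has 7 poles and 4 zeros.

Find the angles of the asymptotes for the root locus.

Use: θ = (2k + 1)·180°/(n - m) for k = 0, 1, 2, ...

n - m = 7 - 4 = 3. Angles: θk = (2k + 1)·180°/3 = 60°, 180°, 300°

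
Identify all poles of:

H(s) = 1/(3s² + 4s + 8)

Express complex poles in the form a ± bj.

Discriminant = 4² - 4×3×8 = 16 - 96 = -80 < 0, so the poles are a complex conjugate pair s = (-4 ± j√80)/(2×3). Real part = -4/(2×3) = -4/6 ≈ -0.6667; imaginary part = ±√80/(2×3) ≈ 1.4907. Poles: s = -0.6667 ± 1.4907j.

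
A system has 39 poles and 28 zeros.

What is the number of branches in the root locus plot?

Root locus has n branches where n = number of poles = 39.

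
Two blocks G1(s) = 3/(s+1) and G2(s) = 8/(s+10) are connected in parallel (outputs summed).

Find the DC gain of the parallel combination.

Parallel: G_eq = G1 + G2. DC gain = G1(0) + G2(0) = 3/1 + 8/10 = 3 + 0.8 = 3.8.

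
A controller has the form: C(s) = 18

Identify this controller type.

This is a Proportional (P) controller.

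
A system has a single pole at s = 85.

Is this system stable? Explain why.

Pole at s = 85 is in the right half-plane. Unstable.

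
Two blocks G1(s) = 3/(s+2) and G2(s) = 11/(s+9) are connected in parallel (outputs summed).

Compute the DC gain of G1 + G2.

Parallel: G_eq = G1 + G2. DC gain = G1(0) + G2(0) = 3/2 + 11/9 = 1.5 + 1.2222 = 2.7222.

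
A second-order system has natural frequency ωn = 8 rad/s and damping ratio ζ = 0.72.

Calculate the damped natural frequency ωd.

ωd = ωn√(1 - ζ²) = 8√(1 - 0.72²) = 5.55 rad/s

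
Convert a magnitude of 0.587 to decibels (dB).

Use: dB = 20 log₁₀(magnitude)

dB = 20 log₁₀(0.587) = -4.6 dB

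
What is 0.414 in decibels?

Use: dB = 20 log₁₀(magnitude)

dB = 20 log₁₀(0.414) = -7.7 dB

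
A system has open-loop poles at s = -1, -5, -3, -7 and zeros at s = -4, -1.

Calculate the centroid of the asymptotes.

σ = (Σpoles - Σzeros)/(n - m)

σ = (Σpoles - Σzeros)/(n - m) = (-16 - (-5))/(4 - 2) = -11/2 = -5.5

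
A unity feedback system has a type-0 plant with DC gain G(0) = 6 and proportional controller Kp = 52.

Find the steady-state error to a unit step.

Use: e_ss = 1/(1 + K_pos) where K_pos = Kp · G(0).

K_pos = Kp · G(0) = 52 × 6 = 312. e_ss = 1/(1 + 312) = 0.0032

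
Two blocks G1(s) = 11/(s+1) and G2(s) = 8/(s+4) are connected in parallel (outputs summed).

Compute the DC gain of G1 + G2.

Parallel: G_eq = G1 + G2. DC gain = G1(0) + G2(0) = 11/1 + 8/4 = 11 + 2 = 13.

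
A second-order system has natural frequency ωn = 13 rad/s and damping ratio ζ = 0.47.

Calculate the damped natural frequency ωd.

ωd = ωn√(1 - ζ²) = 13√(1 - 0.47²) = 11.47 rad/s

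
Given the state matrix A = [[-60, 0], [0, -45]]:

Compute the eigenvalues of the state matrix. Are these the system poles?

For diagonal matrix, eigenvalues are diagonal entries: λ₁ = -60, λ₂ = -45. Eigenvalues of A = system poles.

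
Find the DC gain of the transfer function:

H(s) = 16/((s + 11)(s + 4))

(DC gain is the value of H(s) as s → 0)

DC gain = H(0) = 16/(11 × 4) = 16/44 = 0.3636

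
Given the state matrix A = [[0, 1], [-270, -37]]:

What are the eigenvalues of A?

det(A - λI) = λ² - (-37)λ + 270 = (λ - (-10))(λ - (-27)). Eigenvalues: -10, -27.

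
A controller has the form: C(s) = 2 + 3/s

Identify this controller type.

This is a Proportional-Integral (PI) controller.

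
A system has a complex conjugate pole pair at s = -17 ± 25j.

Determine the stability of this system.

Real part of poles is -17 (< 0, left half-plane). Stable.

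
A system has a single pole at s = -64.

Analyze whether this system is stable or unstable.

Pole at s = -64 is in the left half-plane. Stable.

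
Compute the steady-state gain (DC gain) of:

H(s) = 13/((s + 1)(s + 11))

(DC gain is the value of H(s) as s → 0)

DC gain = H(0) = 13/(1 × 11) = 13/11 = 1.1818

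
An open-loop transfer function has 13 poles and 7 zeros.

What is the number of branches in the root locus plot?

Root locus has n branches where n = number of poles = 13.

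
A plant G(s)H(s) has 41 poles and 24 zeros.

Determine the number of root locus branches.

Root locus has n branches where n = number of poles = 41.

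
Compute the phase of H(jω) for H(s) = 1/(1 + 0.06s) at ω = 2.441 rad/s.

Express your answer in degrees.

Phase = -arctan(ωτ) = -arctan(2.441 × 0.06) = -8.3°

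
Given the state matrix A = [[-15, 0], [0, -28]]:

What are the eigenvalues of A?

For diagonal matrix, eigenvalues are diagonal entries: λ₁ = -15, λ₂ = -28.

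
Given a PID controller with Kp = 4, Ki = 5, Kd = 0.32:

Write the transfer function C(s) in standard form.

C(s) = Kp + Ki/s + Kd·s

Substituting values: C(s) = 4 + 5/s + 0.32s = (0.32s² + 4s + 5)/s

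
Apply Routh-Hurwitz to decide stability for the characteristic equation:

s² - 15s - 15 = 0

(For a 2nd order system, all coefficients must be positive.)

Coefficients: 1, -15, -15. b=-15, c=-15 not positive, so system is unstable.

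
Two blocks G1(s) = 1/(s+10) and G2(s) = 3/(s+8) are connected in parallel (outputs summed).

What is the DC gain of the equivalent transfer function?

Parallel: G_eq = G1 + G2. DC gain = G1(0) + G2(0) = 1/10 + 3/8 = 0.1 + 0.375 = 0.475.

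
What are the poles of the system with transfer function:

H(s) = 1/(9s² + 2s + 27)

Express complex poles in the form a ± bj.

Discriminant = 2² - 4×9×27 = 4 - 972 = -968 < 0, so the poles are a complex conjugate pair s = (-2 ± j√968)/(2×9). Real part = -2/(2×9) = -2/18 ≈ -0.1111; imaginary part = ±√968/(2×9) ≈ 1.7285. Poles: s = -0.1111 ± 1.7285j.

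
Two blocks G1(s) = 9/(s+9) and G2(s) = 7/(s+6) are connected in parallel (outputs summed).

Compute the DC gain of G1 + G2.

Parallel: G_eq = G1 + G2. DC gain = G1(0) + G2(0) = 9/9 + 7/6 = 1 + 1.1667 = 2.1667.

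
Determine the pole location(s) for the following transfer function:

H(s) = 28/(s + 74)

Pole is where denominator = 0: s + 74 = 0, so s = -74.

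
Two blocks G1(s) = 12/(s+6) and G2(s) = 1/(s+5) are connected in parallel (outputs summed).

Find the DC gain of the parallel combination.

Parallel: G_eq = G1 + G2. DC gain = G1(0) + G2(0) = 12/6 + 1/5 = 2 + 0.2 = 2.2.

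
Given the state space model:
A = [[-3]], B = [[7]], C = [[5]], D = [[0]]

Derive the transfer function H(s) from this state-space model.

(sI - A)⁻¹ = 1/(s + 3). H(s) = 5 × 7/(s + 3) + 0 = 35/(s + 3).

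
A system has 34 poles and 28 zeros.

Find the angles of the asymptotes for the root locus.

n - m = 34 - 28 = 6. Angles: θk = (2k + 1)·180°/6 = 30°, 90°, 150°, 210°, 270°, 330°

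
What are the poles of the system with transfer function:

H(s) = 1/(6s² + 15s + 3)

Discriminant = 15² - 4×6×3 = 225 - 72 = 153 > 0, so two distinct real poles. Using quadratic formula: s = (-15 ± √153)/(2×6) = (-15 ± √153)/12, with √153 ≈ 12.3693. s₁ ≈ -0.2192, s₂ ≈ -2.2808. Poles: s₁ = -0.2192, s₂ = -2.2808.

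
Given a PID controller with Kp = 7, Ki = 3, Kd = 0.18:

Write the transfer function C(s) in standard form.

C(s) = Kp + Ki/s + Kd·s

Substituting values: C(s) = 7 + 3/s + 0.18s = (0.18s² + 7s + 3)/s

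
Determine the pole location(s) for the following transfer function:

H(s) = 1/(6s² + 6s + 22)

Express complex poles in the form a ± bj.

Discriminant = 6² - 4×6×22 = 36 - 528 = -492 < 0, so the poles are a complex conjugate pair s = (-6 ± j√492)/(2×6). Real part = -6/(2×6) = -6/12 = -0.5; imaginary part = ±√492/(2×6) ≈ 1.8484. Poles: s = -0.5 ± 1.8484j.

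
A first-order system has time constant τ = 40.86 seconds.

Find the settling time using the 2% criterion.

For first-order system, 2% settling time ≈ 4τ = 4 × 40.86 = 163.44 s.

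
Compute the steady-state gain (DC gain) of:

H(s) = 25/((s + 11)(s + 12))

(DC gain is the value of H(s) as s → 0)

DC gain = H(0) = 25/(11 × 12) = 25/132 = 0.1894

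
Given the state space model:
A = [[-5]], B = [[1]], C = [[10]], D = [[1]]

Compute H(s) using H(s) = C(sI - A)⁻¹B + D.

(sI - A)⁻¹ = 1/(s + 5). H(s) = 10×1/(s + 5) + 1 = (s + 15)/(s + 5).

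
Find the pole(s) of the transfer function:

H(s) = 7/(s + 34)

Pole is where denominator = 0: s + 34 = 0, so s = -34.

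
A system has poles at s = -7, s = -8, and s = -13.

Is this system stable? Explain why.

All poles are in the left half-plane. System is stable.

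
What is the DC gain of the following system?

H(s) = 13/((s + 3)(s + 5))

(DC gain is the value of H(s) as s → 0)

DC gain = H(0) = 13/(3 × 5) = 13/15 = 0.8667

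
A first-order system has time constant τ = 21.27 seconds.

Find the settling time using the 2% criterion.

For first-order system, 2% settling time ≈ 4τ = 4 × 21.27 = 85.08 s.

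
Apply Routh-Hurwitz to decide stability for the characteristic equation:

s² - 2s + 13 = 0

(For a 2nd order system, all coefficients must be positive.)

Coefficients: 1, -2, 13. b=-2 not positive, so system is unstable.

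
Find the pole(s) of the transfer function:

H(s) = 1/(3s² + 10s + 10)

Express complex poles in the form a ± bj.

Discriminant = 10² - 4×3×10 = 100 - 120 = -20 < 0, so the poles are a complex conjugate pair s = (-10 ± j√20)/(2×3). Real part = -10/(2×3) = -10/6 ≈ -1.6667; imaginary part = ±√20/(2×3) ≈ 0.7454. Poles: s = -1.6667 ± 0.7454j.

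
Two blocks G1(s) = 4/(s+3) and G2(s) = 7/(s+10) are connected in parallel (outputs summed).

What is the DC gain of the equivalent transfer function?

Parallel: G_eq = G1 + G2. DC gain = G1(0) + G2(0) = 4/3 + 7/10 = 1.3333 + 0.7 = 2.0333.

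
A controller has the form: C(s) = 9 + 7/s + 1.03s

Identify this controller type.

This is a Proportional-Integral-Derivative (PID) controller.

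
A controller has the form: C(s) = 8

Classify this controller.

This is a Proportional (P) controller.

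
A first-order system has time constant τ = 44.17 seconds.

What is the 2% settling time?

For first-order system, 2% settling time ≈ 4τ = 4 × 44.17 = 176.68 s.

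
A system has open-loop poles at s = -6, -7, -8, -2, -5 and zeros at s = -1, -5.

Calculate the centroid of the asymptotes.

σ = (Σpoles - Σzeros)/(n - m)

σ = (Σpoles - Σzeros)/(n - m) = (-28 - (-6))/(5 - 2) = -22/3 = -7.33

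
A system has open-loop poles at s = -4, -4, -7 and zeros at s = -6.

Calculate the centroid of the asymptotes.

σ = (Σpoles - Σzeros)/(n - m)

σ = (Σpoles - Σzeros)/(n - m) = (-15 - (-6))/(3 - 1) = -9/2 = -4.5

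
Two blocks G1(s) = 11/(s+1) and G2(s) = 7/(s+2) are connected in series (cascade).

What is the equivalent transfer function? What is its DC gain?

Series: multiply transfer functions. G_eq = 11/(s+1) × 7/(s+2) = 77/((s+1)(s+2)). DC gain = 77/(1×2) = 38.5.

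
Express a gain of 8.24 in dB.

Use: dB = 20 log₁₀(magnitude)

dB = 20 log₁₀(8.24) = 18.3 dB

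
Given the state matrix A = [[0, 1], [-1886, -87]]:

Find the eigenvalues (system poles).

det(A - λI) = λ² - (-87)λ + 1886 = (λ - (-46))(λ - (-41)). Eigenvalues: -46, -41.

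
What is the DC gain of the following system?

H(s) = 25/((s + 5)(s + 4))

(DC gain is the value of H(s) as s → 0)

DC gain = H(0) = 25/(5 × 4) = 25/20 = 1.25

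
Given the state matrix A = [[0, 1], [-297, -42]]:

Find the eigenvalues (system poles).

det(A - λI) = λ² - (-42)λ + 297 = (λ - (-33))(λ - (-9)). Eigenvalues: -33, -9.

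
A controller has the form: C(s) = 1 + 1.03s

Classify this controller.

This is a Proportional-Derivative (PD) controller.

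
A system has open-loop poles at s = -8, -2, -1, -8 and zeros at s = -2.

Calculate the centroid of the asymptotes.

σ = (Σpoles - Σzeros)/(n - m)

σ = (Σpoles - Σzeros)/(n - m) = (-19 - (-2))/(4 - 1) = -17/3 = -5.67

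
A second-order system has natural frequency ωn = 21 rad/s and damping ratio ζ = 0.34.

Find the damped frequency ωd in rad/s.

ωd = ωn√(1 - ζ²) = 21√(1 - 0.34²) = 19.75 rad/s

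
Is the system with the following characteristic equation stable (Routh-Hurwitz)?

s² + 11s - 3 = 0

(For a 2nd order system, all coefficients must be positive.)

Coefficients: 1, 11, -3. c=-3 not positive, so system is unstable.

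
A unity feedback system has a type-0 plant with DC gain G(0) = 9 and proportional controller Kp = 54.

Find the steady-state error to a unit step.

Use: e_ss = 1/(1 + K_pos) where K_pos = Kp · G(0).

K_pos = Kp · G(0) = 54 × 9 = 486. e_ss = 1/(1 + 486) = 0.0021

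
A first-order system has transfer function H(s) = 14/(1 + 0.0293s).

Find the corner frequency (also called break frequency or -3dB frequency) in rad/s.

Corner frequency = 1/τ = 1/0.0293 = 34.13 rad/s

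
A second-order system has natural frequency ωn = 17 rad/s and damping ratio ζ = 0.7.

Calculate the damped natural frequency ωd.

ωd = ωn√(1 - ζ²) = 17√(1 - 0.7²) = 12.14 rad/s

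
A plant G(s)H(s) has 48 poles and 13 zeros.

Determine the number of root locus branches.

Root locus has n branches where n = number of poles = 48.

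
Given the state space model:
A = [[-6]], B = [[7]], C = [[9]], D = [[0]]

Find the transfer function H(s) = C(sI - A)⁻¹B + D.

(sI - A)⁻¹ = 1/(s + 6). H(s) = 9 × 7/(s + 6) + 0 = 63/(s + 6).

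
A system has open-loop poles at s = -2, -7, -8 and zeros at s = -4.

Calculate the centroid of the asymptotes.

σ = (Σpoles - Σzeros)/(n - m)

σ = (Σpoles - Σzeros)/(n - m) = (-17 - (-4))/(3 - 1) = -13/2 = -6.5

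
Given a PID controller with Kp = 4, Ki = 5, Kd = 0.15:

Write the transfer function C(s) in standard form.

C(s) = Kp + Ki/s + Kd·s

Substituting values: C(s) = 4 + 5/s + 0.15s = (0.15s² + 4s + 5)/s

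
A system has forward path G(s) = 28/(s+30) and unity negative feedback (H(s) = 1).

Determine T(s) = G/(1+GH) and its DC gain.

T(s) = G/(1+GH) = [28/(s+30)] / [1 + 28/(s+30)] = 28/(s+30+28) = 28/(s+58). DC gain = 28/58 = 0.4828.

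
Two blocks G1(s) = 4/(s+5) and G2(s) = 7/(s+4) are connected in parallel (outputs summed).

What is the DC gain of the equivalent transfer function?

Parallel: G_eq = G1 + G2. DC gain = G1(0) + G2(0) = 4/5 + 7/4 = 0.8 + 1.75 = 2.55.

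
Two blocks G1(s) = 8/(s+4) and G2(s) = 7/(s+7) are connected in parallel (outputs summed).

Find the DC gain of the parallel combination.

Parallel: G_eq = G1 + G2. DC gain = G1(0) + G2(0) = 8/4 + 7/7 = 2 + 1 = 3.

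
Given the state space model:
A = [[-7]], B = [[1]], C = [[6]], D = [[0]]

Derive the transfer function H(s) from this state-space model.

(sI - A)⁻¹ = 1/(s + 7). H(s) = 6 × 1/(s + 7) + 0 = 6/(s + 7).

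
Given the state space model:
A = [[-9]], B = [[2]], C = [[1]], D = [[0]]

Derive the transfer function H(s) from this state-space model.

(sI - A)⁻¹ = 1/(s + 9). H(s) = 1 × 2/(s + 9) + 0 = 2/(s + 9).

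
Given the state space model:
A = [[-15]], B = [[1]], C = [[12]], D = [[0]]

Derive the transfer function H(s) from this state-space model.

(sI - A)⁻¹ = 1/(s + 15). H(s) = 12 × 1/(s + 15) + 0 = 12/(s + 15).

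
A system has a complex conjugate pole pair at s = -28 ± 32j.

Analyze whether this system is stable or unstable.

Real part of poles is -28 (< 0, left half-plane). Stable.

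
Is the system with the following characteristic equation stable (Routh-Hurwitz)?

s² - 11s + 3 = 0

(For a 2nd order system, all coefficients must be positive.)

Coefficients: 1, -11, 3. b=-11 not positive, so system is unstable.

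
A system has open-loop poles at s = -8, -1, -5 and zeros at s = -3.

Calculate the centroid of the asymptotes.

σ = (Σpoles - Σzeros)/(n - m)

σ = (Σpoles - Σzeros)/(n - m) = (-14 - (-3))/(3 - 1) = -11/2 = -5.5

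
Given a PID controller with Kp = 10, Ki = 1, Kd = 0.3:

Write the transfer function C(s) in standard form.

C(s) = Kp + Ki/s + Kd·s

Substituting values: C(s) = 10 + 1/s + 0.3s = (0.3s² + 10s + 1)/s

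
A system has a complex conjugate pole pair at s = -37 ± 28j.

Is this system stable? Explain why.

Real part of poles is -37 (< 0, left half-plane). Stable.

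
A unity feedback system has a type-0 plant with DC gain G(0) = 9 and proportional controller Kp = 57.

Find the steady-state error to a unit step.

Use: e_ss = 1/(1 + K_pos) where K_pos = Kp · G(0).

K_pos = Kp · G(0) = 57 × 9 = 513. e_ss = 1/(1 + 513) = 0.0019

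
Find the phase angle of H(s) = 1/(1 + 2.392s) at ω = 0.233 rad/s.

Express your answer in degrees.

Phase = -arctan(ωτ) = -arctan(0.233 × 2.392) = -29.1°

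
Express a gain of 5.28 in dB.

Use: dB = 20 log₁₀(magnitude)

dB = 20 log₁₀(5.28) = 14.5 dB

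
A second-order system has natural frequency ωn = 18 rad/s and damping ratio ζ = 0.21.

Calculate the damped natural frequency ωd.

ωd = ωn√(1 - ζ²) = 18√(1 - 0.21²) = 17.6 rad/s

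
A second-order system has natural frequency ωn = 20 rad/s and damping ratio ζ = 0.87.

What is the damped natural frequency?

ωd = ωn√(1 - ζ²) = 20√(1 - 0.87²) = 9.86 rad/s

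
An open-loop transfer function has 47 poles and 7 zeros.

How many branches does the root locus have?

Root locus has n branches where n = number of poles = 47.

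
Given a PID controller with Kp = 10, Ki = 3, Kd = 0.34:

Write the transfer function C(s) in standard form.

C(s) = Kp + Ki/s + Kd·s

Substituting values: C(s) = 10 + 3/s + 0.34s = (0.34s² + 10s + 3)/s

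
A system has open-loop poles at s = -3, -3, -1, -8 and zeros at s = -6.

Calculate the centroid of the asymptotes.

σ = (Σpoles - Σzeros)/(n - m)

σ = (Σpoles - Σzeros)/(n - m) = (-15 - (-6))/(4 - 1) = -9/3 = -3.0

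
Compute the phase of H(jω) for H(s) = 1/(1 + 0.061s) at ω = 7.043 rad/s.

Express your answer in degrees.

Phase = -arctan(ωτ) = -arctan(7.043 × 0.061) = -23.2°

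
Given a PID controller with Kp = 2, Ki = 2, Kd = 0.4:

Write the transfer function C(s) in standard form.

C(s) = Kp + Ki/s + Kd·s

Substituting values: C(s) = 2 + 2/s + 0.4s = (0.4s² + 2s + 2)/s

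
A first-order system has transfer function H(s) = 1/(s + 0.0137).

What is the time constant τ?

For H(s) = 1/(s + 1/τ), the pole is at -1/τ = -0.0137, so τ = 1/0.0137 = 72.99 s.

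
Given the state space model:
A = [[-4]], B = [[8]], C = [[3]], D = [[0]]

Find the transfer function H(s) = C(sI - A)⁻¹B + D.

(sI - A)⁻¹ = 1/(s + 4). H(s) = 3 × 8/(s + 4) + 0 = 24/(s + 4).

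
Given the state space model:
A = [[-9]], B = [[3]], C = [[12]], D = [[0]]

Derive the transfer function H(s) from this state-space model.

(sI - A)⁻¹ = 1/(s + 9). H(s) = 12 × 3/(s + 9) + 0 = 36/(s + 9).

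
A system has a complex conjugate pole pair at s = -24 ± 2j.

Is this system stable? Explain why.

Real part of poles is -24 (< 0, left half-plane). Stable.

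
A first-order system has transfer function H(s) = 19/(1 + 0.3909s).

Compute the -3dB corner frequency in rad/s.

Corner frequency = 1/τ = 1/0.3909 = 2.558 rad/s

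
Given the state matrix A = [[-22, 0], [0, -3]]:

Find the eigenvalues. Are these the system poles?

For diagonal matrix, eigenvalues are diagonal entries: λ₁ = -22, λ₂ = -3. Eigenvalues of A = system poles.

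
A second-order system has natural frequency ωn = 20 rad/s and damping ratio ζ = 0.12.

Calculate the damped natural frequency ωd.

ωd = ωn√(1 - ζ²) = 20√(1 - 0.12²) = 19.86 rad/s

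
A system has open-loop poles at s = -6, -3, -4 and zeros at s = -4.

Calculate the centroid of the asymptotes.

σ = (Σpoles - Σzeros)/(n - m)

σ = (Σpoles - Σzeros)/(n - m) = (-13 - (-4))/(3 - 1) = -9/2 = -4.5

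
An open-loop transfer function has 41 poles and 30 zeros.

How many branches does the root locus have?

Root locus has n branches where n = number of poles = 41.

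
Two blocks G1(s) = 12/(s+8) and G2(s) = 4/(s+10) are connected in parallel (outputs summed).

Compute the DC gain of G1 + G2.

Parallel: G_eq = G1 + G2. DC gain = G1(0) + G2(0) = 12/8 + 4/10 = 1.5 + 0.4 = 1.9.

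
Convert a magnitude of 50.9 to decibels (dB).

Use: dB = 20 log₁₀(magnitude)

dB = 20 log₁₀(50.9) = 34.1 dB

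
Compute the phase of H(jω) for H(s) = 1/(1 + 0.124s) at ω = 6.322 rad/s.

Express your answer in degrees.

Phase = -arctan(ωτ) = -arctan(6.322 × 0.124) = -38.1°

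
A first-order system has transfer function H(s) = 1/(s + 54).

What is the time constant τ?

For H(s) = 1/(s + 1/τ), the pole is at -1/τ = -54, so τ = 1/54 = 0.0185 s.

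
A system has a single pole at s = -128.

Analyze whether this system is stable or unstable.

Pole at s = -128 is in the left half-plane. Stable.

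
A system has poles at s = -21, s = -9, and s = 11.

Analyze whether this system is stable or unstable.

Pole(s) at s = 11 are not in the left half-plane. System is unstable.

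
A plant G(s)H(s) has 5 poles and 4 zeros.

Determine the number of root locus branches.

Root locus has n branches where n = number of poles = 5.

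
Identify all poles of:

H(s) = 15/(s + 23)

Pole is where denominator = 0: s + 23 = 0, so s = -23.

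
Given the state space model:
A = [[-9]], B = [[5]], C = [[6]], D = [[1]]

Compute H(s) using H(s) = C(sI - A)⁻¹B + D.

(sI - A)⁻¹ = 1/(s + 9). H(s) = 6×5/(s + 9) + 1 = (s + 39)/(s + 9).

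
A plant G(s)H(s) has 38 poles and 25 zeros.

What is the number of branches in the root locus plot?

Root locus has n branches where n = number of poles = 38.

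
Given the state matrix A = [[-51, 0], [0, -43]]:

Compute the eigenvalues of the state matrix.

For diagonal matrix, eigenvalues are diagonal entries: λ₁ = -51, λ₂ = -43.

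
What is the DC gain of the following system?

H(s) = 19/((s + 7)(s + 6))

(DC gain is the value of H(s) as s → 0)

DC gain = H(0) = 19/(7 × 6) = 19/42 = 0.4524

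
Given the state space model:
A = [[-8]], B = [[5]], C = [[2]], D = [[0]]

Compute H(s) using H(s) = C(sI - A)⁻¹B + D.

(sI - A)⁻¹ = 1/(s + 8). H(s) = 2 × 5/(s + 8) + 0 = 10/(s + 8).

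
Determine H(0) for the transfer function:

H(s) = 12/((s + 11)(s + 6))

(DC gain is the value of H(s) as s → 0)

DC gain = H(0) = 12/(11 × 6) = 12/66 = 0.1818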